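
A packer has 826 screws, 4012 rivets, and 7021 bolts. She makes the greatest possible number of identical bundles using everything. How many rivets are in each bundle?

Number of bundles = gcd(826, 4012, 7021).
826 = 2 × 7 × 59
4012 = 2^2 × 17 × 59
7021 = 7 × 17 × 59
gcd(826, 4012, 7021) = 59.
rivets per bundle = 4012 / 59 = 68.

68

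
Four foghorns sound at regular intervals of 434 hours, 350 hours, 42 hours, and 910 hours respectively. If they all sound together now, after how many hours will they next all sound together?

423150 hours

We need the least common multiple of the intervals.
434 = 2 × 7 × 31
350 = 2 × 5^2 × 7
42 = 2 × 3 × 7
910 = 2 × 5 × 7 × 13
LCM(434, 350, 42, 910) = 2 × 3 × 5^2 × 7 × 13 × 31 = 423150.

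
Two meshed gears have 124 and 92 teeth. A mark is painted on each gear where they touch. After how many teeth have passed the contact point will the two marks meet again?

We need the least common multiple of the intervals.
124 = 2^2 × 31
92 = 2^2 × 23
LCM(124, 92) = 2^2 × 23 × 31 = 2852.

2852 teeth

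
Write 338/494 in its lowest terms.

13/19

338 = 2 × 13^2
494 = 2 × 13 × 19
gcd(338, 494) = 2 × 13 = 26.
Divide numerator and denominator by 26: 338/494 = 13/19.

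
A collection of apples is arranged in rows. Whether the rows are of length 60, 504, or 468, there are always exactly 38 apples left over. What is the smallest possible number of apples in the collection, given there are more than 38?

32798

N − 38 must be a common multiple of 60, 504, and 468.
60 = 2^2 × 3 × 5
504 = 2^3 × 3^2 × 7
468 = 2^2 × 3^2 × 13
LCM(60, 504, 468) = 2^3 × 3^2 × 5 × 7 × 13 = 32760.
Smallest N > 38 is LCM + 38 = 32760 + 38 = 32798.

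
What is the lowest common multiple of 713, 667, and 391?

351509

713 = 23 × 31
667 = 23 × 29
391 = 17 × 23
LCM(713, 667, 391) = 17 × 23 × 29 × 31 = 351509.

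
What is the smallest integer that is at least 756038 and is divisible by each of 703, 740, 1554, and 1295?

885780

The integer must be a common multiple of 703, 740, 1554, and 1295, so a multiple of their LCM.
703 = 19 × 37
740 = 2^2 × 5 × 37
1554 = 2 × 3 × 7 × 37
1295 = 5 × 7 × 37
LCM(703, 740, 1554, 1295) = 2^2 × 3 × 5 × 7 × 19 × 37 = 295260.
Smallest multiple of 295260 that is ≥ 756038: ⌈756038/295260⌉ × 295260 = 3 × 295260 = 885780.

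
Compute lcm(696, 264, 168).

53592

696 = 2^3 × 3 × 29
264 = 2^3 × 3 × 11
168 = 2^3 × 3 × 7
LCM(696, 264, 168) = 2^3 × 3 × 7 × 11 × 29 = 53592.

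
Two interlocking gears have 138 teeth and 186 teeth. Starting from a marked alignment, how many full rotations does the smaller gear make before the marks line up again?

All finish a whole number of cycles simultaneously at t = LCM of the periods.
138 = 2 × 3 × 23
186 = 2 × 3 × 31
LCM(138, 186) = 2 × 3 × 23 × 31 = 4278.
Rotations for period 138: 4278 / 138 = 31.

31 rotations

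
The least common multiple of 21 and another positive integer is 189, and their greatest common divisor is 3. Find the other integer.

gcd × lcm = product of the two integers, so the other integer is (3 × 189) / 21 = 27.

27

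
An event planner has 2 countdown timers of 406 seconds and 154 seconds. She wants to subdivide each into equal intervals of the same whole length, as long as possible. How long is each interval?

14 seconds

By the Euclidean algorithm:
406 = 2 × 154 + 98
154 = 1 × 98 + 56
98 = 1 × 56 + 42
56 = 1 × 42 + 14
42 = 3 × 14 + 0
gcd(406, 154) = 14.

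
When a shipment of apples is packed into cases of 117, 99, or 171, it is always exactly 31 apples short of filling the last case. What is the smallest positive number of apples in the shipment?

Being 31 short of a full case of size k means N ≡ −31 (mod k), i.e. N + 31 is a multiple of each size.
117 = 3^2 × 13
99 = 3^2 × 11
171 = 3^2 × 19
LCM(117, 99, 171) = 3^2 × 11 × 13 × 19 = 24453.
Smallest positive N is 24453 − 31 = 24422.

24422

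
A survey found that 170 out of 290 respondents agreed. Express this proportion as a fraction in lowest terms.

17/29

170 = 2 × 5 × 17
290 = 2 × 5 × 29
gcd(170, 290) = 2 × 5 = 10.
Divide numerator and denominator by 10: 170/290 = 17/29.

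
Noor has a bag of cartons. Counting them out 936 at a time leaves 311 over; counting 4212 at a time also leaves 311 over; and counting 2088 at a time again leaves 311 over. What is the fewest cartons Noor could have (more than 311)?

244607

N − 311 must be a common multiple of 936, 4212, and 2088.
936 = 2^3 × 3^2 × 13
4212 = 2^2 × 3^4 × 13
2088 = 2^3 × 3^2 × 29
LCM(936, 4212, 2088) = 2^3 × 3^4 × 13 × 29 = 244296.
Smallest N > 311 is LCM + 311 = 244296 + 311 = 244607.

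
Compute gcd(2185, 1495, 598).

2185 = 5 × 19 × 23
1495 = 5 × 13 × 23
598 = 2 × 13 × 23
gcd(2185, 1495, 598) = 23.

23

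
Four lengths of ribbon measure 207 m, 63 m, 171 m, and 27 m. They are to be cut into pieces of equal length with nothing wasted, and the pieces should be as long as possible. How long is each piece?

9 m

Each piece length must divide every original length, so the longest possible is gcd(207, 63, 171, 27).
207 = 3^2 × 23
63 = 3^2 × 7
171 = 3^2 × 19
27 = 3^3
gcd(207, 63, 171, 27) = 3^2 = 9.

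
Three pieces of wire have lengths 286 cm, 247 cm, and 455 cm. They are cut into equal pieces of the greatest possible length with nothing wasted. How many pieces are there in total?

Piece length = gcd(286, 247, 455).
286 = 2 × 11 × 13
247 = 13 × 19
455 = 5 × 7 × 13
gcd(286, 247, 455) = 13.
Total pieces = 286/13 + 247/13 + 455/13 = 22 + 19 + 35 = 76.

76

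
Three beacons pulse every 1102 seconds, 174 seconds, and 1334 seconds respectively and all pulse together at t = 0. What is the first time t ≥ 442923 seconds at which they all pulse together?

456228 seconds

Joint pulses occur at multiples of LCM(1102, 174, 1334).
1102 = 2 × 19 × 29
174 = 2 × 3 × 29
1334 = 2 × 23 × 29
LCM(1102, 174, 1334) = 2 × 3 × 19 × 23 × 29 = 76038.
Smallest multiple of 76038 that is ≥ 442923: ⌈442923/76038⌉ × 76038 = 6 × 76038 = 456228.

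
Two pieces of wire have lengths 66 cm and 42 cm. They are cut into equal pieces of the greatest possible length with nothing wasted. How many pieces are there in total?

18

Piece length = gcd(66, 42).
66 = 2 × 3 × 11
42 = 2 × 3 × 7
gcd(66, 42) = 2 × 3 = 6.
Total pieces = 66/6 + 42/6 = 11 + 7 = 18.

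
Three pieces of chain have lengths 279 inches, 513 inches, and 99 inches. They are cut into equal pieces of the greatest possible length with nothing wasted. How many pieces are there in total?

99

Piece length = gcd(279, 513, 99).
279 = 3^2 × 31
513 = 3^3 × 19
99 = 3^2 × 11
gcd(279, 513, 99) = 3^2 = 9.
Total pieces = 279/9 + 513/9 + 99/9 = 31 + 57 + 11 = 99.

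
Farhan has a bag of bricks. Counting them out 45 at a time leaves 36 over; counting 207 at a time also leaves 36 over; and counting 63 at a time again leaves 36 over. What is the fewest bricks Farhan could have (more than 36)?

7281

N − 36 must be a common multiple of 45, 207, and 63.
45 = 3^2 × 5
207 = 3^2 × 23
63 = 3^2 × 7
LCM(45, 207, 63) = 3^2 × 5 × 7 × 23 = 7245.
Smallest N > 36 is LCM + 36 = 7245 + 36 = 7281.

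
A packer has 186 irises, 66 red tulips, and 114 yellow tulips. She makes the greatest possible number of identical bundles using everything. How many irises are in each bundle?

31

Number of bundles = gcd(186, 66, 114).
186 = 2 × 3 × 31
66 = 2 × 3 × 11
114 = 2 × 3 × 19
gcd(186, 66, 114) = 2 × 3 = 6.
irises per bundle = 186 / 6 = 31.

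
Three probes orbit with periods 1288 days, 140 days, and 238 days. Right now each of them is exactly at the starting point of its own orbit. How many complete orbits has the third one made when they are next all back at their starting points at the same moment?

460 orbits

All finish a whole number of cycles simultaneously at t = LCM of the periods.
1288 = 2^3 × 7 × 23
140 = 2^2 × 5 × 7
238 = 2 × 7 × 17
LCM(1288, 140, 238) = 2^3 × 5 × 7 × 17 × 23 = 109480.
Orbits for period 238: 109480 / 238 = 460.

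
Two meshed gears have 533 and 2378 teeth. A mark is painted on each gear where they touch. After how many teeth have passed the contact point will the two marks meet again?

30914 teeth

They coincide at every common multiple of the periods; the first is the LCM.
533 = 13 × 41
2378 = 2 × 29 × 41
LCM(533, 2378) = 2 × 13 × 29 × 41 = 30914.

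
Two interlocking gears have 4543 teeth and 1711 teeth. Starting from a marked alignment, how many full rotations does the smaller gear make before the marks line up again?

77 rotations

The first common completion time is the LCM of the periods.
4543 = 7 × 11 × 59
1711 = 29 × 59
LCM(4543, 1711) = 7 × 11 × 29 × 59 = 131747.
Rotations for period 1711: 131747 / 1711 = 77.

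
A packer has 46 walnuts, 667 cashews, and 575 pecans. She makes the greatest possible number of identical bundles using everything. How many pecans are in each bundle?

Number of bundles = gcd(46, 667, 575).
46 = 2 × 23
667 = 23 × 29
575 = 5^2 × 23
gcd(46, 667, 575) = 23.
pecans per bundle = 575 / 23 = 25.

25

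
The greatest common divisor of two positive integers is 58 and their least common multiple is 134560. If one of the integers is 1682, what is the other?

4640

For two integers, gcd × lcm = product, so the other is (58 × 134560) / 1682 = 7804480 / 1682 = 4640.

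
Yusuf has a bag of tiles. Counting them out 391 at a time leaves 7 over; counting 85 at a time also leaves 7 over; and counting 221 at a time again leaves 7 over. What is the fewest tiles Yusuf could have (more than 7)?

N − 7 must be a common multiple of 391, 85, and 221.
391 = 17 × 23
85 = 5 × 17
221 = 13 × 17
LCM(391, 85, 221) = 5 × 13 × 17 × 23 = 25415.
Smallest N > 7 is LCM + 7 = 25415 + 7 = 25422.

25422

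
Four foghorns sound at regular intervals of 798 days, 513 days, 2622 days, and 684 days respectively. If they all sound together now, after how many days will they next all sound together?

330372 days

We need the least common multiple of the intervals.
798 = 2 × 3 × 7 × 19
513 = 3^3 × 19
2622 = 2 × 3 × 19 × 23
684 = 2^2 × 3^2 × 19
LCM(798, 513, 2622, 684) = 2^2 × 3^3 × 7 × 19 × 23 = 330372.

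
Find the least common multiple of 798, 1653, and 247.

300846

798 = 2 × 3 × 7 × 19
1653 = 3 × 19 × 29
247 = 13 × 19
LCM(798, 1653, 247) = 2 × 3 × 7 × 13 × 19 × 29 = 300846.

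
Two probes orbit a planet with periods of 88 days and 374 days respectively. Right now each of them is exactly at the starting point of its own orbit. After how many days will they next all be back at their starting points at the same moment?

1496 days

We need the least common multiple of the intervals.
88 = 2^3 × 11
374 = 2 × 11 × 17
LCM(88, 374) = 2^3 × 11 × 17 = 1496.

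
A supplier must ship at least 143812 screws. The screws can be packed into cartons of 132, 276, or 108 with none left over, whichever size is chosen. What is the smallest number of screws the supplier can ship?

The number of screws must be a common multiple of 132, 276, and 108, so a multiple of their LCM.
132 = 2^2 × 3 × 11
276 = 2^2 × 3 × 23
108 = 2^2 × 3^3
LCM(132, 276, 108) = 2^2 × 3^3 × 11 × 23 = 27324.
Smallest multiple of 27324 that is ≥ 143812: ⌈143812/27324⌉ × 27324 = 6 × 27324 = 163944.

163944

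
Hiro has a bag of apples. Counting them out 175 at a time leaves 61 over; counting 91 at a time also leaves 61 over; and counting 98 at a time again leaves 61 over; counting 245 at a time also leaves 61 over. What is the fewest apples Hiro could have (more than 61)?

N − 61 must be a common multiple of 175, 91, 98, and 245.
175 = 5^2 × 7
91 = 7 × 13
98 = 2 × 7^2
245 = 5 × 7^2
LCM(175, 91, 98, 245) = 2 × 5^2 × 7^2 × 13 = 31850.
Smallest N > 61 is LCM + 61 = 31850 + 61 = 31911.

31911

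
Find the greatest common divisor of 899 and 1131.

899 = 29 × 31
1131 = 3 × 13 × 29
gcd(899, 1131) = 29.

29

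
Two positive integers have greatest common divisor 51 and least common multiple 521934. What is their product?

26618634

For any two positive integers, gcd × lcm = product = 51 × 521934 = 26618634.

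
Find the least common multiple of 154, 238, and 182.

34034

154 = 2 × 7 × 11
238 = 2 × 7 × 17
182 = 2 × 7 × 13
LCM(154, 238, 182) = 2 × 7 × 11 × 13 × 17 = 34034.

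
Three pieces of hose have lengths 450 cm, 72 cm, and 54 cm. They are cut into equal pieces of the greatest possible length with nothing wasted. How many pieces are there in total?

Piece length = gcd(450, 72, 54).
450 = 2 × 3^2 × 5^2
72 = 2^3 × 3^2
54 = 2 × 3^3
gcd(450, 72, 54) = 2 × 3^2 = 18.
Total pieces = 450/18 + 72/18 + 54/18 = 25 + 4 + 3 = 32.

32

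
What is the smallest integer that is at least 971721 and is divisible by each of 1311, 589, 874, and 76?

The integer must be a common multiple of 1311, 589, 874, and 76, so a multiple of their LCM.
1311 = 3 × 19 × 23
589 = 19 × 31
874 = 2 × 19 × 23
76 = 2^2 × 19
LCM(1311, 589, 874, 76) = 2^2 × 3 × 19 × 23 × 31 = 162564.
Smallest multiple of 162564 that is ≥ 971721: ⌈971721/162564⌉ × 162564 = 6 × 162564 = 975384.

975384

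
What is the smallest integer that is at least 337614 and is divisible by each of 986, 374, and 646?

The integer must be a common multiple of 986, 374, and 646, so a multiple of their LCM.
986 = 2 × 17 × 29
374 = 2 × 11 × 17
646 = 2 × 17 × 19
LCM(986, 374, 646) = 2 × 11 × 17 × 19 × 29 = 206074.
Smallest multiple of 206074 that is ≥ 337614: ⌈337614/206074⌉ × 206074 = 2 × 206074 = 412148.

412148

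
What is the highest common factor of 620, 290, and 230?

10

620 = 2^2 × 5 × 31
290 = 2 × 5 × 29
230 = 2 × 5 × 23
gcd(620, 290, 230) = 2 × 5 = 10.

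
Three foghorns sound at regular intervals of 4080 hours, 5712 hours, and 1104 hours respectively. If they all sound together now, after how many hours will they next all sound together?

656880 hours

They coincide at every common multiple of the periods; the first is the LCM.
4080 = 2^4 × 3 × 5 × 17
5712 = 2^4 × 3 × 7 × 17
1104 = 2^4 × 3 × 23
LCM(4080, 5712, 1104) = 2^4 × 3 × 5 × 7 × 17 × 23 = 656880.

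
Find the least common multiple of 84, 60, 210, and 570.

7980

84 = 2^2 × 3 × 7
60 = 2^2 × 3 × 5
210 = 2 × 3 × 5 × 7
570 = 2 × 3 × 5 × 19
LCM(84, 60, 210, 570) = 2^2 × 3 × 5 × 7 × 19 = 7980.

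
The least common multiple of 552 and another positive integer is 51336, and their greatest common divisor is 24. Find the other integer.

2232

gcd × lcm = product of the two integers, so the other integer is (24 × 51336) / 552 = 2232.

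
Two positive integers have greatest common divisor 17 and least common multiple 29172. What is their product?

For any two positive integers, gcd × lcm = product = 17 × 29172 = 495924.

495924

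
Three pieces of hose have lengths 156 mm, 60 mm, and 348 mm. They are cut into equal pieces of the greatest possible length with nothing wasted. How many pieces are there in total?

Piece length = gcd(156, 60, 348).
156 = 2^2 × 3 × 13
60 = 2^2 × 3 × 5
348 = 2^2 × 3 × 29
gcd(156, 60, 348) = 2^2 × 3 = 12.
Total pieces = 156/12 + 60/12 + 348/12 = 13 + 5 + 29 = 47.

47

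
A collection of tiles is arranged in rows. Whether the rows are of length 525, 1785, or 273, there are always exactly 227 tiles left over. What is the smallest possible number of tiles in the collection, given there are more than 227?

116252

N − 227 must be a common multiple of 525, 1785, and 273.
525 = 3 × 5^2 × 7
1785 = 3 × 5 × 7 × 17
273 = 3 × 7 × 13
LCM(525, 1785, 273) = 3 × 5^2 × 7 × 13 × 17 = 116025.
Smallest N > 227 is LCM + 227 = 116025 + 227 = 116252.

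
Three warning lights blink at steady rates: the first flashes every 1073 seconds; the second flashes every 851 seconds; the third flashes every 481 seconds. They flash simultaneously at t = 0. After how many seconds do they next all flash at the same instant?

320827 seconds

The first simultaneous occurrence is after LCM of the individual periods.
1073 = 29 × 37
851 = 23 × 37
481 = 13 × 37
LCM(1073, 851, 481) = 13 × 23 × 29 × 37 = 320827.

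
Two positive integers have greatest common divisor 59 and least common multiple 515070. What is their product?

30389130

For any two positive integers, gcd × lcm = product = 59 × 515070 = 30389130.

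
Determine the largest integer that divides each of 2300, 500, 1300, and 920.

20

2300 = 2^2 × 5^2 × 23
500 = 2^2 × 5^3
1300 = 2^2 × 5^2 × 13
920 = 2^3 × 5 × 23
gcd(2300, 500, 1300, 920) = 2^2 × 5 = 20.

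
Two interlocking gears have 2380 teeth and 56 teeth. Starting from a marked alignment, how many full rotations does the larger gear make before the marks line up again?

All finish a whole number of cycles simultaneously at t = LCM of the periods.
2380 = 2^2 × 5 × 7 × 17
56 = 2^3 × 7
LCM(2380, 56) = 2^3 × 5 × 7 × 17 = 4760.
Rotations for period 2380: 4760 / 2380 = 2.

2 rotations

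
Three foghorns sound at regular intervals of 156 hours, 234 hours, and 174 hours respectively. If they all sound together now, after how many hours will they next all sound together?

We need the least common multiple of the intervals.
156 = 2^2 × 3 × 13
234 = 2 × 3^2 × 13
174 = 2 × 3 × 29
LCM(156, 234, 174) = 2^2 × 3^2 × 13 × 29 = 13572.

13572 hours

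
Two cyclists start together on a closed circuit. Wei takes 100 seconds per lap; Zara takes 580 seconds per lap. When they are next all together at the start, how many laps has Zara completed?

5 laps

All finish a whole number of cycles simultaneously at t = LCM of the periods.
100 = 2^2 × 5^2
580 = 2^2 × 5 × 29
LCM(100, 580) = 2^2 × 5^2 × 29 = 2900.
Laps for period 580: 2900 / 580 = 5.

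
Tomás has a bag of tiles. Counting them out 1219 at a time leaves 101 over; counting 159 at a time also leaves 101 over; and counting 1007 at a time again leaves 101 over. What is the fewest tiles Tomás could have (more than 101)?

N − 101 must be a common multiple of 1219, 159, and 1007.
1219 = 23 × 53
159 = 3 × 53
1007 = 19 × 53
LCM(1219, 159, 1007) = 3 × 19 × 23 × 53 = 69483.
Smallest N > 101 is LCM + 101 = 69483 + 101 = 69584.

69584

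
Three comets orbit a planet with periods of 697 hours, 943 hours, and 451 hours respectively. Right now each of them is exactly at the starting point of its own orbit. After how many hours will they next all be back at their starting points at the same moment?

176341 hours

They coincide at every common multiple of the periods; the first is the LCM.
697 = 17 × 41
943 = 23 × 41
451 = 11 × 41
LCM(697, 943, 451) = 11 × 17 × 23 × 41 = 176341.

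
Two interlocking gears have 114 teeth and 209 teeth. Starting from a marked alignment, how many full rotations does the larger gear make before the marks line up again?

6 rotations

They are all back at their starting positions together after one LCM of the periods.
114 = 2 × 3 × 19
209 = 11 × 19
LCM(114, 209) = 2 × 3 × 11 × 19 = 1254.
Rotations for period 209: 1254 / 209 = 6.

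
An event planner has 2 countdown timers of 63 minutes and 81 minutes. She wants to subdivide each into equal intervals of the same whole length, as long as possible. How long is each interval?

9 minutes

The interval must divide each timer length; the longest such is the gcd.
63 = 3^2 × 7
81 = 3^4
gcd(63, 81) = 3^2 = 9.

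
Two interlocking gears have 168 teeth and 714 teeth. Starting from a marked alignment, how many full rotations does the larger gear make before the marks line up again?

They are all back at their starting positions together after one LCM of the periods.
168 = 2^3 × 3 × 7
714 = 2 × 3 × 7 × 17
LCM(168, 714) = 2^3 × 3 × 7 × 17 = 2856.
Rotations for period 714: 2856 / 714 = 4.

4 rotations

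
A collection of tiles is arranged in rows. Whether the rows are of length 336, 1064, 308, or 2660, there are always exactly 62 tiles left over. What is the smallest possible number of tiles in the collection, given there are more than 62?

351182

N − 62 must be a common multiple of 336, 1064, 308, and 2660.
336 = 2^4 × 3 × 7
1064 = 2^3 × 7 × 19
308 = 2^2 × 7 × 11
2660 = 2^2 × 5 × 7 × 19
LCM(336, 1064, 308, 2660) = 2^4 × 3 × 5 × 7 × 11 × 19 = 351120.
Smallest N > 62 is LCM + 62 = 351120 + 62 = 351182.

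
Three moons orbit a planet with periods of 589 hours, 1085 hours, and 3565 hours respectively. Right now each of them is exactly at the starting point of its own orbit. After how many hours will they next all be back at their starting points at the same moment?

We need the least common multiple of the intervals.
589 = 19 × 31
1085 = 5 × 7 × 31
3565 = 5 × 23 × 31
LCM(589, 1085, 3565) = 5 × 7 × 19 × 23 × 31 = 474145.

474145 hours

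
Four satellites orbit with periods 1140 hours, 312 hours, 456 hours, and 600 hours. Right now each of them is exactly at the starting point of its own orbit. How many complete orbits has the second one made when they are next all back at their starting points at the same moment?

All finish a whole number of cycles simultaneously at t = LCM of the periods.
1140 = 2^2 × 3 × 5 × 19
312 = 2^3 × 3 × 13
456 = 2^3 × 3 × 19
600 = 2^3 × 3 × 5^2
LCM(1140, 312, 456, 600) = 2^3 × 3 × 5^2 × 13 × 19 = 148200.
Orbits for period 312: 148200 / 312 = 475.

475 orbits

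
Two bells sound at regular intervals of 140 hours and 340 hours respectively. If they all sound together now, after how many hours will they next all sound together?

2380 hours

The first simultaneous occurrence is after LCM of the individual periods.
140 = 2^2 × 5 × 7
340 = 2^2 × 5 × 17
LCM(140, 340) = 2^2 × 5 × 7 × 17 = 2380.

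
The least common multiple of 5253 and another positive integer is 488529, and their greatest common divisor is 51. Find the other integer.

gcd × lcm = product of the two integers, so the other integer is (51 × 488529) / 5253 = 4743.

4743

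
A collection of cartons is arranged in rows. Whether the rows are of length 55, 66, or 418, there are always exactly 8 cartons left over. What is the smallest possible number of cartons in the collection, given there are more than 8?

6278

N − 8 must be a common multiple of 55, 66, and 418.
55 = 5 × 11
66 = 2 × 3 × 11
418 = 2 × 11 × 19
LCM(55, 66, 418) = 2 × 3 × 5 × 11 × 19 = 6270.
Smallest N > 8 is LCM + 8 = 6270 + 8 = 6278.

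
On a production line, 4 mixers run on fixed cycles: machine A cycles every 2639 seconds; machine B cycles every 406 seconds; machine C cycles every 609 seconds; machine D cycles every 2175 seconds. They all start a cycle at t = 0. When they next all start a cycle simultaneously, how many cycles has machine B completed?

The first common completion time is the LCM of the periods.
2639 = 7 × 13 × 29
406 = 2 × 7 × 29
609 = 3 × 7 × 29
2175 = 3 × 5^2 × 29
LCM(2639, 406, 609, 2175) = 2 × 3 × 5^2 × 7 × 13 × 29 = 395850.
Cycles for period 406: 395850 / 406 = 975.

975 cycles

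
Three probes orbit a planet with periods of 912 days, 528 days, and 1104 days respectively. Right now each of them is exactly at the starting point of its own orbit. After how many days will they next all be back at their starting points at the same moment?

230736 days

They coincide at every common multiple of the periods; the first is the LCM.
912 = 2^4 × 3 × 19
528 = 2^4 × 3 × 11
1104 = 2^4 × 3 × 23
LCM(912, 528, 1104) = 2^4 × 3 × 11 × 19 × 23 = 230736.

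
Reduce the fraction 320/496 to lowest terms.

20/31

320 = 2^6 × 5
496 = 2^4 × 31
gcd(320, 496) = 2^4 = 16.
Divide numerator and denominator by 16: 320/496 = 20/31.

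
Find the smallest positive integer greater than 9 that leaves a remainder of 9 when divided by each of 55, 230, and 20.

5069

N − 9 must be a common multiple of 55, 230, and 20.
55 = 5 × 11
230 = 2 × 5 × 23
20 = 2^2 × 5
LCM(55, 230, 20) = 2^2 × 5 × 11 × 23 = 5060.
Smallest N > 9 is LCM + 9 = 5060 + 9 = 5069.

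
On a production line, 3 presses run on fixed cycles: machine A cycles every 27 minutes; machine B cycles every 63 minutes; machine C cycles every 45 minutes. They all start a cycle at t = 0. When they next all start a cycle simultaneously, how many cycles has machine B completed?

15 cycles

All finish a whole number of cycles simultaneously at t = LCM of the periods.
27 = 3^3
63 = 3^2 × 7
45 = 3^2 × 5
LCM(27, 63, 45) = 3^3 × 5 × 7 = 945.
Cycles for period 63: 945 / 63 = 15.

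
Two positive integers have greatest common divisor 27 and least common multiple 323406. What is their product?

8731962

For any two positive integers, gcd × lcm = product = 27 × 323406 = 8731962.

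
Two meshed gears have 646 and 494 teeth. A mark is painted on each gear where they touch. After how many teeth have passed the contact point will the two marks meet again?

8398 teeth

We need the least common multiple of the intervals.
646 = 2 × 17 × 19
494 = 2 × 13 × 19
LCM(646, 494) = 2 × 13 × 17 × 19 = 8398.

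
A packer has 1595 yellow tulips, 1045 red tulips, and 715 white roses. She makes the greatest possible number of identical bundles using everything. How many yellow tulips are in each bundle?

29

Number of bundles = gcd(1595, 1045, 715).
1595 = 5 × 11 × 29
1045 = 5 × 11 × 19
715 = 5 × 11 × 13
gcd(1595, 1045, 715) = 5 × 11 = 55.
yellow tulips per bundle = 1595 / 55 = 29.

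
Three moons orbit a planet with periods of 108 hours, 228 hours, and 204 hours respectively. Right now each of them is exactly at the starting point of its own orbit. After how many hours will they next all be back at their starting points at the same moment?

They coincide at every common multiple of the periods; the first is the LCM.
108 = 2^2 × 3^3
228 = 2^2 × 3 × 19
204 = 2^2 × 3 × 17
LCM(108, 228, 204) = 2^2 × 3^3 × 17 × 19 = 34884.

34884 hours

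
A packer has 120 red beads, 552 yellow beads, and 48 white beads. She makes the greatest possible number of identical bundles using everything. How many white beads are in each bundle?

2

Number of bundles = gcd(120, 552, 48).
120 = 2^3 × 3 × 5
552 = 2^3 × 3 × 23
48 = 2^4 × 3
gcd(120, 552, 48) = 2^3 × 3 = 24.
white beads per bundle = 48 / 24 = 2.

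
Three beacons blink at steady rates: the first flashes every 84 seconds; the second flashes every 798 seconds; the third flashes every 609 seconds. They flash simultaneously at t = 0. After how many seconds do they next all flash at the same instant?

46284 seconds

The first simultaneous occurrence is after LCM of the individual periods.
84 = 2^2 × 3 × 7
798 = 2 × 3 × 7 × 19
609 = 3 × 7 × 29
LCM(84, 798, 609) = 2^2 × 3 × 7 × 19 × 29 = 46284.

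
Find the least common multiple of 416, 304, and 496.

416 = 2^5 × 13
304 = 2^4 × 19
496 = 2^4 × 31
LCM(416, 304, 496) = 2^5 × 13 × 19 × 31 = 245024.

245024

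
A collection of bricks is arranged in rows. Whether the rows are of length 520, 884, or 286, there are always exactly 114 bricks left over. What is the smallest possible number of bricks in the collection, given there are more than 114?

97354

N − 114 must be a common multiple of 520, 884, and 286.
520 = 2^3 × 5 × 13
884 = 2^2 × 13 × 17
286 = 2 × 11 × 13
LCM(520, 884, 286) = 2^3 × 5 × 11 × 13 × 17 = 97240.
Smallest N > 114 is LCM + 114 = 97240 + 114 = 97354.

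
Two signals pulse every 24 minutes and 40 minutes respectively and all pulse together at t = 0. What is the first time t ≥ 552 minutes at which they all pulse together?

Joint pulses occur at multiples of LCM(24, 40).
24 = 2^3 × 3
40 = 2^3 × 5
LCM(24, 40) = 2^3 × 3 × 5 = 120.
Smallest multiple of 120 that is ≥ 552: ⌈552/120⌉ × 120 = 5 × 120 = 600.

600 minutes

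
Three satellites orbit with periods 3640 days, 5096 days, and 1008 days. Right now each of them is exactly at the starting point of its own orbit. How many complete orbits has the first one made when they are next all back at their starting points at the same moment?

All finish a whole number of cycles simultaneously at t = LCM of the periods.
3640 = 2^3 × 5 × 7 × 13
5096 = 2^3 × 7^2 × 13
1008 = 2^4 × 3^2 × 7
LCM(3640, 5096, 1008) = 2^4 × 3^2 × 5 × 7^2 × 13 = 458640.
Orbits for period 3640: 458640 / 3640 = 126.

126 orbits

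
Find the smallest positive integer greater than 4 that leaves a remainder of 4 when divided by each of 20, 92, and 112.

N − 4 must be a common multiple of 20, 92, and 112.
20 = 2^2 × 5
92 = 2^2 × 23
112 = 2^4 × 7
LCM(20, 92, 112) = 2^4 × 5 × 7 × 23 = 12880.
Smallest N > 4 is LCM + 4 = 12880 + 4 = 12884.

12884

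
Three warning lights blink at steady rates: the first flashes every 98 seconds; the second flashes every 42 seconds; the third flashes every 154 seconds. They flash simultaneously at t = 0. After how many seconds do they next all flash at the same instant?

We need the least common multiple of the intervals.
98 = 2 × 7^2
42 = 2 × 3 × 7
154 = 2 × 7 × 11
LCM(98, 42, 154) = 2 × 3 × 7^2 × 11 = 3234.

3234 seconds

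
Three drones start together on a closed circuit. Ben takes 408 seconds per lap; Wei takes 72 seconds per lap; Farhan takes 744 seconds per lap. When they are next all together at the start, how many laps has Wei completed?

They are all back at their starting positions together after one LCM of the periods.
408 = 2^3 × 3 × 17
72 = 2^3 × 3^2
744 = 2^3 × 3 × 31
LCM(408, 72, 744) = 2^3 × 3^2 × 17 × 31 = 37944.
Laps for period 72: 37944 / 72 = 527.

527 laps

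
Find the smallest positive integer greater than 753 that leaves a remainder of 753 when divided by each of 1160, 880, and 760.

485633

N − 753 must be a common multiple of 1160, 880, and 760.
1160 = 2^3 × 5 × 29
880 = 2^4 × 5 × 11
760 = 2^3 × 5 × 19
LCM(1160, 880, 760) = 2^4 × 5 × 11 × 19 × 29 = 484880.
Smallest N > 753 is LCM + 753 = 484880 + 753 = 485633.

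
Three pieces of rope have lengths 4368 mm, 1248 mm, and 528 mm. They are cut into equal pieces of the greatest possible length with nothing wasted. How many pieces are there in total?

128

Piece length = gcd(4368, 1248, 528).
4368 = 2^4 × 3 × 7 × 13
1248 = 2^5 × 3 × 13
528 = 2^4 × 3 × 11
gcd(4368, 1248, 528) = 2^4 × 3 = 48.
Total pieces = 4368/48 + 1248/48 + 528/48 = 91 + 26 + 11 = 128.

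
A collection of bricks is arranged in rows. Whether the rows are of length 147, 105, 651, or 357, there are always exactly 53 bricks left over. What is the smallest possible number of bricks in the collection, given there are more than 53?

387398

N − 53 must be a common multiple of 147, 105, 651, and 357.
147 = 3 × 7^2
105 = 3 × 5 × 7
651 = 3 × 7 × 31
357 = 3 × 7 × 17
LCM(147, 105, 651, 357) = 3 × 5 × 7^2 × 17 × 31 = 387345.
Smallest N > 53 is LCM + 53 = 387345 + 53 = 387398.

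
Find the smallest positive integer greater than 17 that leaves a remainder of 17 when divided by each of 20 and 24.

137

N − 17 must be a common multiple of 20 and 24.
20 = 2^2 × 5
24 = 2^3 × 3
LCM(20, 24) = 2^3 × 3 × 5 = 120.
Smallest N > 17 is LCM + 17 = 120 + 17 = 137.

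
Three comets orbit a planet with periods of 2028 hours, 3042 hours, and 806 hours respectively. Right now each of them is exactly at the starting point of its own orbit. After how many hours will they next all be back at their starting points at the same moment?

They coincide at every common multiple of the periods; the first is the LCM.
2028 = 2^2 × 3 × 13^2
3042 = 2 × 3^2 × 13^2
806 = 2 × 13 × 31
LCM(2028, 3042, 806) = 2^2 × 3^2 × 13^2 × 31 = 188604.

188604 hours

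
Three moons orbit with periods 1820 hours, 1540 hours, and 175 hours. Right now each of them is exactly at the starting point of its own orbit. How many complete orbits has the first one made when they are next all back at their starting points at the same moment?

55 orbits

They are all back at their starting positions together after one LCM of the periods.
1820 = 2^2 × 5 × 7 × 13
1540 = 2^2 × 5 × 7 × 11
175 = 5^2 × 7
LCM(1820, 1540, 175) = 2^2 × 5^2 × 7 × 11 × 13 = 100100.
Orbits for period 1820: 100100 / 1820 = 55.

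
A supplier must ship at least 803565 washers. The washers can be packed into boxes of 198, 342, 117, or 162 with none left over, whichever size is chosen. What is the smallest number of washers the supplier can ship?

880308

The number of washers must be a common multiple of 198, 342, 117, and 162, so a multiple of their LCM.
198 = 2 × 3^2 × 11
342 = 2 × 3^2 × 19
117 = 3^2 × 13
162 = 2 × 3^4
LCM(198, 342, 117, 162) = 2 × 3^4 × 11 × 13 × 19 = 440154.
Smallest multiple of 440154 that is ≥ 803565: ⌈803565/440154⌉ × 440154 = 2 × 440154 = 880308.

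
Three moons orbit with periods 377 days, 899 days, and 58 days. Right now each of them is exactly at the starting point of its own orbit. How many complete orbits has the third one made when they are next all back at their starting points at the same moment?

403 orbits

They are all back at their starting positions together after one LCM of the periods.
377 = 13 × 29
899 = 29 × 31
58 = 2 × 29
LCM(377, 899, 58) = 2 × 13 × 29 × 31 = 23374.
Orbits for period 58: 23374 / 58 = 403.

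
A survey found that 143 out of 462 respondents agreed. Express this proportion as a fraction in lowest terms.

13/42

143 = 11 × 13
462 = 2 × 3 × 7 × 11
gcd(143, 462) = 11.
Divide numerator and denominator by 11: 143/462 = 13/42.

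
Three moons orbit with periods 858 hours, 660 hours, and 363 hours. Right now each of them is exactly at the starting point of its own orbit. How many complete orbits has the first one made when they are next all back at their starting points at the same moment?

They are all back at their starting positions together after one LCM of the periods.
858 = 2 × 3 × 11 × 13
660 = 2^2 × 3 × 5 × 11
363 = 3 × 11^2
LCM(858, 660, 363) = 2^2 × 3 × 5 × 11^2 × 13 = 94380.
Orbits for period 858: 94380 / 858 = 110.

110 orbits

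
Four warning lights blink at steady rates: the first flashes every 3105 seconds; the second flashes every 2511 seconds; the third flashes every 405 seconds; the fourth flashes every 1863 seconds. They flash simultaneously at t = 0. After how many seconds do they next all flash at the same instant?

288765 seconds

We need the least common multiple of the intervals.
3105 = 3^3 × 5 × 23
2511 = 3^4 × 31
405 = 3^4 × 5
1863 = 3^4 × 23
LCM(3105, 2511, 405, 1863) = 3^4 × 5 × 23 × 31 = 288765.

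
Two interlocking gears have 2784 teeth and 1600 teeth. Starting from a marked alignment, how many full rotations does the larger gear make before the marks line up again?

50 rotations

All finish a whole number of cycles simultaneously at t = LCM of the periods.
2784 = 2^5 × 3 × 29
1600 = 2^6 × 5^2
LCM(2784, 1600) = 2^6 × 3 × 5^2 × 29 = 139200.
Rotations for period 2784: 139200 / 2784 = 50.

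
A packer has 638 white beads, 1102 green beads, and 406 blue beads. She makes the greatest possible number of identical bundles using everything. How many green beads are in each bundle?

19

Number of bundles = gcd(638, 1102, 406).
638 = 2 × 11 × 29
1102 = 2 × 19 × 29
406 = 2 × 7 × 29
gcd(638, 1102, 406) = 2 × 29 = 58.
green beads per bundle = 1102 / 58 = 19.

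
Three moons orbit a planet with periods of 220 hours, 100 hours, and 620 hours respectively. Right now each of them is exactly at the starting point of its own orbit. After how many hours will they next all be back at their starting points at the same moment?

34100 hours

They coincide at every common multiple of the periods; the first is the LCM.
220 = 2^2 × 5 × 11
100 = 2^2 × 5^2
620 = 2^2 × 5 × 31
LCM(220, 100, 620) = 2^2 × 5^2 × 11 × 31 = 34100.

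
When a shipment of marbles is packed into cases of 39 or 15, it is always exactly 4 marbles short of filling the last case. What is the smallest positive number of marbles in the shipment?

Being 4 short of a full case of size k means N ≡ −4 (mod k), i.e. N + 4 is a multiple of each size.
39 = 3 × 13
15 = 3 × 5
LCM(39, 15) = 3 × 5 × 13 = 195.
Smallest positive N is 195 − 4 = 191.

191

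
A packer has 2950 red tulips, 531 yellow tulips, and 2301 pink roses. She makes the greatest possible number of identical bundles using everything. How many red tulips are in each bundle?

50

Number of bundles = gcd(2950, 531, 2301).
2950 = 2 × 5^2 × 59
531 = 3^2 × 59
2301 = 3 × 13 × 59
gcd(2950, 531, 2301) = 59.
red tulips per bundle = 2950 / 59 = 50.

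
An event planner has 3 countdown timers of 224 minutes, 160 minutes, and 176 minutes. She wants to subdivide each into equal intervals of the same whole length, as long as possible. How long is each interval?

16 minutes

The interval must divide each timer length; the longest such is the gcd.
224 = 2^5 × 7
160 = 2^5 × 5
176 = 2^4 × 11
gcd(224, 160, 176) = 2^4 = 16.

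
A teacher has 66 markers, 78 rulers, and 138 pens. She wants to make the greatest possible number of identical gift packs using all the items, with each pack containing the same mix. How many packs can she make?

6 packs

The pack count must divide each quantity, so the greatest is gcd(66, 78, 138).
66 = 2 × 3 × 11
78 = 2 × 3 × 13
138 = 2 × 3 × 23
gcd(66, 78, 138) = 2 × 3 = 6.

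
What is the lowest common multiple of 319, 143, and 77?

29029

319 = 11 × 29
143 = 11 × 13
77 = 7 × 11
LCM(319, 143, 77) = 7 × 11 × 13 × 29 = 29029.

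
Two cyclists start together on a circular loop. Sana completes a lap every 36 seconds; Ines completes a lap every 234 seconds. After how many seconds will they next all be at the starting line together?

They coincide at every common multiple of the periods; the first is the LCM.
36 = 2^2 × 3^2
234 = 2 × 3^2 × 13
LCM(36, 234) = 2^2 × 3^2 × 13 = 468.

468 seconds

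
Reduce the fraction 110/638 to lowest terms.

110 = 2 × 5 × 11
638 = 2 × 11 × 29
gcd(110, 638) = 2 × 11 = 22.
Divide numerator and denominator by 22: 110/638 = 5/29.

5/29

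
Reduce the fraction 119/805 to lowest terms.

17/115

119 = 7 × 17
805 = 5 × 7 × 23
gcd(119, 805) = 7.
Divide numerator and denominator by 7: 119/805 = 17/115.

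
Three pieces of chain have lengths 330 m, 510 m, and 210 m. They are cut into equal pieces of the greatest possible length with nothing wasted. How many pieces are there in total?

35

Piece length = gcd(330, 510, 210).
330 = 2 × 3 × 5 × 11
510 = 2 × 3 × 5 × 17
210 = 2 × 3 × 5 × 7
gcd(330, 510, 210) = 2 × 3 × 5 = 30.
Total pieces = 330/30 + 510/30 + 210/30 = 11 + 17 + 7 = 35.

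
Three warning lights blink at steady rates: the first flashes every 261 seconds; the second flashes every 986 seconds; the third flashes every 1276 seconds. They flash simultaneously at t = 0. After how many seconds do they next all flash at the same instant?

We need the least common multiple of the intervals.
261 = 3^2 × 29
986 = 2 × 17 × 29
1276 = 2^2 × 11 × 29
LCM(261, 986, 1276) = 2^2 × 3^2 × 11 × 17 × 29 = 195228.

195228 seconds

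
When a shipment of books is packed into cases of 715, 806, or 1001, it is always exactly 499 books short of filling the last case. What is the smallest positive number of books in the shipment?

Being 499 short of a full case of size k means N ≡ −499 (mod k), i.e. N + 499 is a multiple of each size.
715 = 5 × 11 × 13
806 = 2 × 13 × 31
1001 = 7 × 11 × 13
LCM(715, 806, 1001) = 2 × 5 × 7 × 11 × 13 × 31 = 310310.
Smallest positive N is 310310 − 499 = 309811.

309811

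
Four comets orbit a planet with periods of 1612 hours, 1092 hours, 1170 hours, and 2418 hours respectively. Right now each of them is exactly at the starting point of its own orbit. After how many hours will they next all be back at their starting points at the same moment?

507780 hours

We need the least common multiple of the intervals.
1612 = 2^2 × 13 × 31
1092 = 2^2 × 3 × 7 × 13
1170 = 2 × 3^2 × 5 × 13
2418 = 2 × 3 × 13 × 31
LCM(1612, 1092, 1170, 2418) = 2^2 × 3^2 × 5 × 7 × 13 × 31 = 507780.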